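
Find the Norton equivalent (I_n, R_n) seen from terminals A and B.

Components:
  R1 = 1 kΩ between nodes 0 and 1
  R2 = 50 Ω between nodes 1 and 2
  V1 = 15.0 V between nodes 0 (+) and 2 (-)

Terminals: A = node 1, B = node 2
Find the Thévenin equivalent first; then I_n = V_th/R_th and R_n = R_th.
Step 1 — V_th is the open-circuit voltage V_A - V_B (nothing connected across the terminals).
Nodal analysis, taking node 2 as the 0 V reference.
Source V1 fixes V_0 = 15 V.
KCL at each unknown node (sum of currents leaving = 0; resistances in Ω):
  Node 1: (V_1 - 15)/1000 + (V_1 - 0)/50 = 0
Collecting terms: 0.021 × V_1 = 0.015  =>  V_1 = 0.7143 V
V_th = V_1 - V_2 = 0.7143 - 0 = 0.7143 V
Step 2 — R_th: zero the source — replace V1 by a short circuit (node 2 merges into node 0) — and find the resistance seen between A (node 1) and B (node 0).
Reduce the network between node 1 (A) and node 0 (B) by series/parallel combination:
  Rp1 = R1 ‖ R2 (parallel, both between nodes 0 and 1) = 1/(1/1000 + 1/50) = 47.62 Ω
R_th = 47.62 Ω
I_n = V_th/R_th = 0.7143/47.62 = 0.015 A, and R_n = R_th = 47.62 Ω

Final answer: I_n = 0.015 A, R_n = 47.62 Ω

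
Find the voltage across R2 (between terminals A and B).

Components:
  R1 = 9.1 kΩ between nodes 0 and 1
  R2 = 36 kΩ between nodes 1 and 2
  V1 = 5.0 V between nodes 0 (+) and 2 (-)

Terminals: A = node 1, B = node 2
R1 and R2 are in series across V1 (node 0 → node 1 → node 2), and the output A–B is taken across R2, so this is a voltage divider.
Series current: I = V1/(R1 + R2) = 5/(9100 + 36000) = 5/45100 = 0.0001109 A
V_R2 = I × R2 = V1 × R2/(R1 + R2) = 5 × 36000/45100 = 3.991 V

Final answer: 3.991 V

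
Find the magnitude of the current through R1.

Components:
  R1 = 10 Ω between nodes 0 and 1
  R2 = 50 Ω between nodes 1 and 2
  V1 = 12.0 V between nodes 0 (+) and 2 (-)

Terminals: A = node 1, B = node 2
Nodal analysis, taking node 2 as the 0 V reference.
Source V1 fixes V_0 = 12 V.
KCL at each unknown node (sum of currents leaving = 0; resistances in Ω):
  Node 1: (V_1 - 12)/10 + (V_1 - 0)/50 = 0
Collecting terms: 0.12 × V_1 = 1.2  =>  V_1 = 10 V
I_R1 = (V_0 - V_1)/R1 = (12 - 10)/10 = 0.2 A
|I_R1| = 0.2 A

Final answer: |I_R1| = 0.2 A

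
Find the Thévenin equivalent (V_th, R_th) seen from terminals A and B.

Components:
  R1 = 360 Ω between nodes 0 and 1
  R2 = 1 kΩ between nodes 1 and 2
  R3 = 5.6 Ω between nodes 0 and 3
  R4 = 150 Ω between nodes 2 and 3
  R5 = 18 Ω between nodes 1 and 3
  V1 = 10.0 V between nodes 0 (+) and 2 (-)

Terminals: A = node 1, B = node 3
Step 1 — V_th is the open-circuit voltage V_A - V_B (nothing connected across the terminals).
Nodal analysis, taking node 2 as the 0 V reference.
Source V1 fixes V_0 = 10 V.
KCL at each unknown node (sum of currents leaving = 0; resistances in Ω):
  Node 1: (V_1 - 10)/360 + (V_1 - 0)/1000 + (V_1 - V_3)/18 = 0
  Node 3: (V_3 - 10)/5.6 + (V_3 - 0)/150 + (V_3 - V_1)/18 = 0
Collecting terms (coefficients in siemens):
  0.05933·V_1 - 0.05556·V_3 = 0.02778
  0.2408·V_3 - 0.05556·V_1 = 1.786
Determinant D = (0.05933)(0.2408) - (-0.05556)(-0.05556) = 0.0112
V_1 = [(0.02778)(0.2408) - (-0.05556)(1.786)]/D = 9.454 V
V_3 = [(0.05933)(1.786) - (0.02778)(-0.05556)]/D = 9.597 V
V_th = V_1 - V_3 = 9.454 - 9.597 = -0.1429 V
Step 2 — R_th: zero the source — replace V1 by a short circuit (node 2 merges into node 0) — and find the resistance seen between A (node 1) and B (node 3).
Reduce the network between node 1 (A) and node 3 (B) by series/parallel combination:
  Rp1 = R1 ‖ R2 (parallel, both between nodes 0 and 1) = 1/(1/360 + 1/1000) = 264.7 Ω
  Rp2 = R3 ‖ R4 (parallel, both between nodes 0 and 3) = 1/(1/5.6 + 1/150) = 5.398 Ω
  Rs1 = Rp1 + Rp2 (series, joined only at node 0) = 264.7 + 5.398 = 270.1 Ω
  Rp3 = R5 ‖ Rs1 (parallel, both between nodes 1 and 3) = 1/(1/18 + 1/270.1) = 16.88 Ω
R_th = 16.88 Ω

Final answer: V_th = -0.1429 V, R_th = 16.88 Ω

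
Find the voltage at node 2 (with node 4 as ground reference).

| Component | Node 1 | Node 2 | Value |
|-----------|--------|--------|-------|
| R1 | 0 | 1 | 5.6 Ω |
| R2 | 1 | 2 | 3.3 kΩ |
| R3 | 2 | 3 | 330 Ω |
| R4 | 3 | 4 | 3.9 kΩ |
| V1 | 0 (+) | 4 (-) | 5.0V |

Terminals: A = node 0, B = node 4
Nodal analysis, taking node 4 as the 0 V reference.
Source V1 fixes V_0 = 5 V.
KCL at each unknown node (sum of currents leaving = 0; resistances in Ω):
  Node 1: (V_1 - 5)/5.6 + (V_1 - V_2)/3300 = 0
  Node 2: (V_2 - V_1)/3300 + (V_2 - V_3)/330 = 0
  Node 3: (V_3 - V_2)/330 + (V_3 - 0)/3900 = 0
Collecting terms (coefficients in siemens):
  0.1789·V_1 - 0.000303·V_2 = 0.8929
  0.003333·V_2 - 0.000303·V_1 - 0.00303·V_3 = 0
  0.003287·V_3 - 0.00303·V_2 = 0
Solving these 3 simultaneous equations (Gaussian elimination) gives:
  V_1 = 4.996 V, V_2 = 2.807 V, V_3 = 2.588 V
The requested potential is V_2 = 2.807 V.

Final answer: V_2 = 2.807 V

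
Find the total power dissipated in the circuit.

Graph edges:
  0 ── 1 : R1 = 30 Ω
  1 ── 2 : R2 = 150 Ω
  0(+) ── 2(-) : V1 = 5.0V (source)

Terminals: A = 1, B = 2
Nodal analysis, taking node 2 as the 0 V reference.
Source V1 fixes V_0 = 5 V.
KCL at each unknown node (sum of currents leaving = 0; resistances in Ω):
  Node 1: (V_1 - 5)/30 + (V_1 - 0)/150 = 0
Collecting terms: 0.04 × V_1 = 0.1667  =>  V_1 = 4.167 V
Power in each resistor, P = (ΔV)²/R:
  P_R1 = (5 - 4.167)²/30 = 0.02315 W
  P_R2 = (4.167 - 0)²/150 = 0.1157 W
P_total = P_R1 + P_R2 = 0.1389 W

Final answer: 0.1389 W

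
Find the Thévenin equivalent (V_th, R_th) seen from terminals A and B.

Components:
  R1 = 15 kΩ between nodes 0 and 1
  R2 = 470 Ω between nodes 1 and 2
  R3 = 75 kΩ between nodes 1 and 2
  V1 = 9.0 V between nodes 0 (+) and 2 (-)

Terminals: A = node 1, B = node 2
Step 1 — V_th is the open-circuit voltage V_A - V_B (nothing connected across the terminals).
Nodal analysis, taking node 2 as the 0 V reference.
Source V1 fixes V_0 = 9 V.
KCL at each unknown node (sum of currents leaving = 0; resistances in Ω):
  Node 1: (V_1 - 9)/15000 + (V_1 - 0)/470 + (V_1 - 0)/75000 = 0
Collecting terms: 0.002208 × V_1 = 0.0006  =>  V_1 = 0.2718 V
V_th = V_1 - V_2 = 0.2718 - 0 = 0.2718 V
Step 2 — R_th: zero the source — replace V1 by a short circuit (node 2 merges into node 0) — and find the resistance seen between A (node 1) and B (node 0).
Reduce the network between node 1 (A) and node 0 (B) by series/parallel combination:
  Rp1 = R1 ‖ R2 ‖ R3 (parallel, all between nodes 0 and 1) = 1/(1/15000 + 1/470 + 1/75000) = 453 Ω
R_th = 453 Ω

Final answer: V_th = 0.2718 V, R_th = 453 Ω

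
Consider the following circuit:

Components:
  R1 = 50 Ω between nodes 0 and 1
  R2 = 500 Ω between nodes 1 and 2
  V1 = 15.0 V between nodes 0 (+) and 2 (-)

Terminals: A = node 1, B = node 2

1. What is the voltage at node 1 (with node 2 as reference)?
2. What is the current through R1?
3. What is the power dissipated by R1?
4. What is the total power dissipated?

Nodal analysis, taking node 2 as the 0 V reference.
Source V1 fixes V_0 = 15 V.
KCL at each unknown node (sum of currents leaving = 0; resistances in Ω):
  Node 1: (V_1 - 15)/50 + (V_1 - 0)/500 = 0
Collecting terms: 0.022 × V_1 = 0.3  =>  V_1 = 13.64 V
Part 1:
  Read off the nodal solution: V_1 = 13.64 V
Part 2:
  I_R1 = (V_0 - V_1)/R1 = (15 - 13.64)/50 = 0.02727 A
  Magnitude: I_R1 = 0.02727 A
Part 3:
  I_R1 = (V_0 - V_1)/R1 = (15 - 13.64)/50 = 0.02727 A
  P_R1 = I_R1² × R1 = (0.02727)² × 50 = 0.03719 W
Part 4:
  Power in each resistor, P = (ΔV)²/R:
    P_R1 = (15 - 13.64)²/50 = 0.03719 W
    P_R2 = (13.64 - 0)²/500 = 0.3719 W
  P_total = P_R1 + P_R2 = 0.4091 W

Final answers:
1. V_1 = 13.64 V
2. I_R1 = 0.02727 A
3. P_R1 = 0.03719 W
4. P_total = 0.4091 W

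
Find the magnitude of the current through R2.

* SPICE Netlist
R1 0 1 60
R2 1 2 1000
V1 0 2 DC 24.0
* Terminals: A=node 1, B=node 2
Nodal analysis, taking node 2 as the 0 V reference.
Source V1 fixes V_0 = 24 V.
KCL at each unknown node (sum of currents leaving = 0; resistances in Ω):
  Node 1: (V_1 - 24)/60 + (V_1 - 0)/1000 = 0
Collecting terms: 0.01767 × V_1 = 0.4  =>  V_1 = 22.64 V
I_R2 = (V_1 - V_2)/R2 = (22.64 - 0)/1000 = 0.02264 A
|I_R2| = 0.02264 A

Final answer: |I_R2| = 0.02264 A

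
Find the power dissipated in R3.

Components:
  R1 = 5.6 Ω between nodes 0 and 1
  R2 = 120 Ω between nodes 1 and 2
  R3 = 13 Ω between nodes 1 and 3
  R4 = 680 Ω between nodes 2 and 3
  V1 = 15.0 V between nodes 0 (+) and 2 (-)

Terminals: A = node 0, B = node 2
Nodal analysis, taking node 2 as the 0 V reference.
Source V1 fixes V_0 = 15 V.
KCL at each unknown node (sum of currents leaving = 0; resistances in Ω):
  Node 1: (V_1 - 15)/5.6 + (V_1 - 0)/120 + (V_1 - V_3)/13 = 0
  Node 3: (V_3 - V_1)/13 + (V_3 - 0)/680 = 0
Collecting terms (coefficients in siemens):
  0.2638·V_1 - 0.07692·V_3 = 2.679
  0.07839·V_3 - 0.07692·V_1 = 0
Determinant D = (0.2638)(0.07839) - (-0.07692)(-0.07692) = 0.01477
V_1 = [(2.679)(0.07839) - (-0.07692)(0)]/D = 14.22 V
V_3 = [(0.2638)(0) - (2.679)(-0.07692)]/D = 13.95 V
I_R3 = (V_1 - V_3)/R3 = (14.22 - 13.95)/13 = 0.02052 A
P_R3 = I_R3² × R3 = (0.02052)² × 13 = 0.005475 W

Final answer: 0.005475 W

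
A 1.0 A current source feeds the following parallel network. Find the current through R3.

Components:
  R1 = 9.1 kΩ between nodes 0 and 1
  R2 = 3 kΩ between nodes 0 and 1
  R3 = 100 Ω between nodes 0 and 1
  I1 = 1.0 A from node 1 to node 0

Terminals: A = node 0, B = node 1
All resistors sit directly between nodes 0 and 1, so they are in parallel and share one voltage V; the full source current 1 A splits among them.
1/R_par = 1/9100 + 1/3000 + 1/100 = 0.01044 S  =>  R_par = 95.76 Ω
V = I × R_par = 1 × 95.76 = 95.76 V
I_R3 = V/R3 = 95.76/100 = 0.9576 A

Final answer: 0.9576 A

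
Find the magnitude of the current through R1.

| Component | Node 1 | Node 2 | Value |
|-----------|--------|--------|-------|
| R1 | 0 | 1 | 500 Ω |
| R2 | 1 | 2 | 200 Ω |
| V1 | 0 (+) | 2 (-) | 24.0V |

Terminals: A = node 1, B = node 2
Nodal analysis, taking node 2 as the 0 V reference.
Source V1 fixes V_0 = 24 V.
KCL at each unknown node (sum of currents leaving = 0; resistances in Ω):
  Node 1: (V_1 - 24)/500 + (V_1 - 0)/200 = 0
Collecting terms: 0.007 × V_1 = 0.048  =>  V_1 = 6.857 V
I_R1 = (V_0 - V_1)/R1 = (24 - 6.857)/500 = 0.03429 A
|I_R1| = 0.03429 A

Final answer: |I_R1| = 0.03429 A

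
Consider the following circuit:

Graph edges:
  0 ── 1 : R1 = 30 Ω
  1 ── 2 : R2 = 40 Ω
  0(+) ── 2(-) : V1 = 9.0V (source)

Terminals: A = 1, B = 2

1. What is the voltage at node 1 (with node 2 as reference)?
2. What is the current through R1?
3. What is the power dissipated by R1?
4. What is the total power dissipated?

Nodal analysis, taking node 2 as the 0 V reference.
Source V1 fixes V_0 = 9 V.
KCL at each unknown node (sum of currents leaving = 0; resistances in Ω):
  Node 1: (V_1 - 9)/30 + (V_1 - 0)/40 = 0
Collecting terms: 0.05833 × V_1 = 0.3  =>  V_1 = 5.143 V
Part 1:
  Read off the nodal solution: V_1 = 5.143 V
Part 2:
  I_R1 = (V_0 - V_1)/R1 = (9 - 5.143)/30 = 0.1286 A
  Magnitude: I_R1 = 0.1286 A
Part 3:
  I_R1 = (V_0 - V_1)/R1 = (9 - 5.143)/30 = 0.1286 A
  P_R1 = I_R1² × R1 = (0.1286)² × 30 = 0.4959 W
Part 4:
  Power in each resistor, P = (ΔV)²/R:
    P_R1 = (9 - 5.143)²/30 = 0.4959 W
    P_R2 = (5.143 - 0)²/40 = 0.6612 W
  P_total = P_R1 + P_R2 = 1.157 W

Final answers:
1. V_1 = 5.143 V
2. I_R1 = 0.1286 A
3. P_R1 = 0.4959 W
4. P_total = 1.157 W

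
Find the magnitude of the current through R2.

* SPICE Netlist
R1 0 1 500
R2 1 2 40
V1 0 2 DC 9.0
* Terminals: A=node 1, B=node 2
Nodal analysis, taking node 2 as the 0 V reference.
Source V1 fixes V_0 = 9 V.
KCL at each unknown node (sum of currents leaving = 0; resistances in Ω):
  Node 1: (V_1 - 9)/500 + (V_1 - 0)/40 = 0
Collecting terms: 0.027 × V_1 = 0.018  =>  V_1 = 0.6667 V
I_R2 = (V_1 - V_2)/R2 = (0.6667 - 0)/40 = 0.01667 A
|I_R2| = 0.01667 A

Final answer: |I_R2| = 0.01667 A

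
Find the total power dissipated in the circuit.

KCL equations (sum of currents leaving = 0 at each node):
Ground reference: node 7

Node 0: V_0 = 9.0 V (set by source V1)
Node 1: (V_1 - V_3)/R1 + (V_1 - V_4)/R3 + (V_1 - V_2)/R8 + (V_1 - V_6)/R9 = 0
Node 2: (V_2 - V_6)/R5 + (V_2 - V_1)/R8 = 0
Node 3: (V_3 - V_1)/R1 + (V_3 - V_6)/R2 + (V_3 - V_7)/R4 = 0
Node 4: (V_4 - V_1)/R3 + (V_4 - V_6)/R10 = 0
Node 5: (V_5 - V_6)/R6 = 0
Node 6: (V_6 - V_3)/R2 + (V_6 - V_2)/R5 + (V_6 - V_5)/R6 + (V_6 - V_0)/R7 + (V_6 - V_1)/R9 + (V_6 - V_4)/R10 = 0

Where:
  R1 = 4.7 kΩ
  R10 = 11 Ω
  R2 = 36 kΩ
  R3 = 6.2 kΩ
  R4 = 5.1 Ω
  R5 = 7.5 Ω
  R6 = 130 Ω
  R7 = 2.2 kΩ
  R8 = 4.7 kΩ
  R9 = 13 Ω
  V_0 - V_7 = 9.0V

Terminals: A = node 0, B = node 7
Nodal analysis, taking node 7 as the 0 V reference.
Source V1 fixes V_0 = 9 V.
KCL at each unknown node (sum of currents leaving = 0; resistances in Ω):
  Node 1: (V_1 - V_3)/4700 + (V_1 - V_4)/6200 + (V_1 - V_2)/4700 + (V_1 - V_6)/13 = 0
  Node 2: (V_2 - V_6)/7.5 + (V_2 - V_1)/4700 = 0
  Node 3: (V_3 - V_1)/4700 + (V_3 - V_6)/36000 + (V_3 - 0)/5.1 = 0
  Node 4: (V_4 - V_1)/6200 + (V_4 - V_6)/11 = 0
  Node 5: (V_5 - V_6)/130 = 0
  Node 6: (V_6 - V_3)/36000 + (V_6 - V_2)/7.5 + (V_6 - V_5)/130 + (V_6 - 9)/2200 + (V_6 - V_1)/13 + (V_6 - V_4)/11 = 0
Collecting terms (coefficients in siemens):
  0.07751·V_1 - 0.0002128·V_2 - 0.0002128·V_3 - 0.0001613·V_4 - 0.07692·V_6 = 0
  0.1335·V_2 - 0.0002128·V_1 - 0.1333·V_6 = 0
  0.1963·V_3 - 0.0002128·V_1 - 0.00002778·V_6 = 0
  0.09107·V_4 - 0.0001613·V_1 - 0.09091·V_6 = 0
  0.007692·V_5 - 0.007692·V_6 = 0
  0.3093·V_6 - 0.07692·V_1 - 0.1333·V_2 - 0.00002778·V_3 - 0.09091·V_4 - 0.007692·V_5 = 0.004091
Solving these 6 simultaneous equations (Gaussian elimination) gives:
  V_1 = 5.877 V, V_2 = 5.893 V, V_3 = 0.007203 V, V_4 = 5.893 V
  V_5 = 5.893 V, V_6 = 5.893 V
Power in each resistor, P = (ΔV)²/R:
  P_R1 = (5.877 - 0.007203)²/4700 = 0.00733 W
  P_R2 = (0.007203 - 5.893)²/36000 = 0.0009623 W
  P_R3 = (5.877 - 5.893)²/6200 = 0.00000004195 W
  P_R4 = (0.007203 - 0)²/5.1 = 0.00001017 W
  P_R5 = (5.893 - 5.893)²/7.5 = 0.00000000008834 W
  P_R6 = (5.893 - 5.893)²/130 = 0 W
  P_R7 = (9 - 5.893)²/2200 = 0.004388 W
  P_R8 = (5.877 - 5.893)²/4700 = 0.00000005536 W
  P_R9 = (5.877 - 5.893)²/13 = 0.00002008 W
  P_R10 = (5.893 - 5.893)²/11 = 0.00000000007443 W
P_total = P_R1 + P_R2 + P_R3 + P_R4 + P_R5 + P_R6 + P_R7 + P_R8 + P_R9 + P_R10 = 0.01271 W

Final answer: 0.01271 W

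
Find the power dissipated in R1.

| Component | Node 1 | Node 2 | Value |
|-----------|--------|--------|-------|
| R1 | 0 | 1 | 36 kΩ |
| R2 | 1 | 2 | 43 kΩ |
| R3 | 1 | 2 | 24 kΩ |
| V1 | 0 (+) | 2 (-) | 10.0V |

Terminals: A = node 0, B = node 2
Nodal analysis, taking node 2 as the 0 V reference.
Source V1 fixes V_0 = 10 V.
KCL at each unknown node (sum of currents leaving = 0; resistances in Ω):
  Node 1: (V_1 - 10)/36000 + (V_1 - 0)/43000 + (V_1 - 0)/24000 = 0
Collecting terms: 0.0000927 × V_1 = 0.0002778  =>  V_1 = 2.997 V
I_R1 = (V_0 - V_1)/R1 = (10 - 2.997)/36000 = 0.0001945 A
P_R1 = I_R1² × R1 = (0.0001945)² × 36000 = 0.001362 W

Final answer: 0.001362 W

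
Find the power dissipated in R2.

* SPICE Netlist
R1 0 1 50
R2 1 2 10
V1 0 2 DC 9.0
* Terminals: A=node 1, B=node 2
Nodal analysis, taking node 2 as the 0 V reference.
Source V1 fixes V_0 = 9 V.
KCL at each unknown node (sum of currents leaving = 0; resistances in Ω):
  Node 1: (V_1 - 9)/50 + (V_1 - 0)/10 = 0
Collecting terms: 0.12 × V_1 = 0.18  =>  V_1 = 1.5 V
I_R2 = (V_1 - V_2)/R2 = (1.5 - 0)/10 = 0.15 A
P_R2 = I_R2² × R2 = (0.15)² × 10 = 0.225 W

Final answer: 0.225 W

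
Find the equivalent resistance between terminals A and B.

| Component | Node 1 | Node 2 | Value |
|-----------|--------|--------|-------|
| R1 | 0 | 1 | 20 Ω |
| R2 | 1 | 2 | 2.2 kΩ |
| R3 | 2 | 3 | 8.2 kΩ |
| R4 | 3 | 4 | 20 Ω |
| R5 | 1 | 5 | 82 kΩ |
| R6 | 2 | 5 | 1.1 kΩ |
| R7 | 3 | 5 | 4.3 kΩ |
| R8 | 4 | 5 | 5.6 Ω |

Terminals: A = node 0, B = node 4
The network is not a plain series/parallel combination. Inject a 1 A test current into terminal A (node 0) and return it from terminal B (node 4); then R_eq = V_A / (1 A).
Nodal analysis, taking node 4 as the 0 V reference.
Current source I_test pushes 1 A into node 0 and draws it out of node 4.
KCL at each unknown node (sum of currents leaving = 0; resistances in Ω):
  Node 0: (V_0 - V_1)/20 - 1 = 0
  Node 1: (V_1 - V_0)/20 + (V_1 - V_2)/2200 + (V_1 - V_5)/82000 = 0
  Node 2: (V_2 - V_1)/2200 + (V_2 - V_3)/8200 + (V_2 - V_5)/1100 = 0
  Node 3: (V_3 - V_2)/8200 + (V_3 - 0)/20 + (V_3 - V_5)/4300 = 0
  Node 5: (V_5 - V_1)/82000 + (V_5 - V_2)/1100 + (V_5 - V_3)/4300 + (V_5 - 0)/5.6 = 0
Collecting terms (coefficients in siemens):
  0.05·V_0 - 0.05·V_1 = 1
  0.05047·V_1 - 0.05·V_0 - 0.0004545·V_2 - 0.0000122·V_5 = 0
  0.001486·V_2 - 0.0004545·V_1 - 0.000122·V_3 - 0.0009091·V_5 = 0
  0.05035·V_3 - 0.000122·V_2 - 0.0002326·V_5 = 0
  0.1797·V_5 - 0.0000122·V_1 - 0.0009091·V_2 - 0.0002326·V_3 = 0
Solving these 5 simultaneous equations (Gaussian elimination) gives:
  V_0 = 3077 V, V_1 = 3057 V, V_2 = 938.4 V, V_3 = 2.296 V
  V_5 = 4.957 V
R_eq = V_0 / 1 A = 3077 Ω = 3.077 kΩ

Final answer: 3.077 kΩ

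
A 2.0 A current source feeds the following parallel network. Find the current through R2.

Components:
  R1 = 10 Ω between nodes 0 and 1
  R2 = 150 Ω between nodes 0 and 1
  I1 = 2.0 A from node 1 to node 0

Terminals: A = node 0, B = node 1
All resistors sit directly between nodes 0 and 1, so they are in parallel and share one voltage V; the full source current 2 A splits among them.
1/R_par = 1/10 + 1/150 = 0.1067 S  =>  R_par = 9.375 Ω
V = I × R_par = 2 × 9.375 = 18.75 V
I_R2 = V/R2 = 18.75/150 = 0.125 A

Final answer: 0.125 A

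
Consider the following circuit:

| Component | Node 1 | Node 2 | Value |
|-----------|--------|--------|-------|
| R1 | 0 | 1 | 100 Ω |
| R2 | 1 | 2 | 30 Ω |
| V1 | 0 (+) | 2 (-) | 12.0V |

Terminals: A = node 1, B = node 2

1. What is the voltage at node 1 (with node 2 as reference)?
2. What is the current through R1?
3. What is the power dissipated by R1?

Nodal analysis, taking node 2 as the 0 V reference.
Source V1 fixes V_0 = 12 V.
KCL at each unknown node (sum of currents leaving = 0; resistances in Ω):
  Node 1: (V_1 - 12)/100 + (V_1 - 0)/30 = 0
Collecting terms: 0.04333 × V_1 = 0.12  =>  V_1 = 2.769 V
Part 1:
  Read off the nodal solution: V_1 = 2.769 V
Part 2:
  I_R1 = (V_0 - V_1)/R1 = (12 - 2.769)/100 = 0.09231 A
  Magnitude: I_R1 = 0.09231 A
Part 3:
  I_R1 = (V_0 - V_1)/R1 = (12 - 2.769)/100 = 0.09231 A
  P_R1 = I_R1² × R1 = (0.09231)² × 100 = 0.8521 W

Final answers:
1. V_1 = 2.769 V
2. I_R1 = 0.09231 A
3. P_R1 = 0.8521 W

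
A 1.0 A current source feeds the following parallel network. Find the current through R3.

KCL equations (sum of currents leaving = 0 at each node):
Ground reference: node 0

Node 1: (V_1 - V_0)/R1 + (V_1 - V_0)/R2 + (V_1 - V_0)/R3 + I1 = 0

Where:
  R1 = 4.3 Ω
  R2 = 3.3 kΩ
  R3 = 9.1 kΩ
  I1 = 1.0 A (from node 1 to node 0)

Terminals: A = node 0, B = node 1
All resistors sit directly between nodes 0 and 1, so they are in parallel and share one voltage V; the full source current 1 A splits among them.
1/R_par = 1/4.3 + 1/3300 + 1/9100 = 0.233 S  =>  R_par = 4.292 Ω
V = I × R_par = 1 × 4.292 = 4.292 V
I_R3 = V/R3 = 4.292/9100 = 0.0004717 A

Final answer: 0.0004717 A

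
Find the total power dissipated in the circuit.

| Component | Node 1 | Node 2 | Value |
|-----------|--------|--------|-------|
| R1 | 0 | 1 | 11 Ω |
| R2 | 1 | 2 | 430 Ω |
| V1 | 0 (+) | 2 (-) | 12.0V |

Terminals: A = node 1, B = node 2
Nodal analysis, taking node 2 as the 0 V reference.
Source V1 fixes V_0 = 12 V.
KCL at each unknown node (sum of currents leaving = 0; resistances in Ω):
  Node 1: (V_1 - 12)/11 + (V_1 - 0)/430 = 0
Collecting terms: 0.09323 × V_1 = 1.091  =>  V_1 = 11.7 V
Power in each resistor, P = (ΔV)²/R:
  P_R1 = (12 - 11.7)²/11 = 0.008145 W
  P_R2 = (11.7 - 0)²/430 = 0.3184 W
P_total = P_R1 + P_R2 = 0.3265 W

Final answer: 0.3265 W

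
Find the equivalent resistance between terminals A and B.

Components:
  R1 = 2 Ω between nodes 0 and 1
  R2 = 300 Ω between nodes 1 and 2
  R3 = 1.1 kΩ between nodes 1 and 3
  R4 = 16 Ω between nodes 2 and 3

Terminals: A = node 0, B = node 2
Reduce the network between node 0 (A) and node 2 (B) by series/parallel combination:
  Rs1 = R3 + R4 (series, joined only at node 3) = 1100 + 16 = 1116 Ω
  Rp1 = R2 ‖ Rs1 (parallel, both between nodes 1 and 2) = 1/(1/300 + 1/1116) = 236.4 Ω
  Rs2 = R1 + Rp1 (series, joined only at node 1) = 2 + 236.4 = 238.4 Ω
R_eq = 238.4 Ω

Final answer: 238.4 Ω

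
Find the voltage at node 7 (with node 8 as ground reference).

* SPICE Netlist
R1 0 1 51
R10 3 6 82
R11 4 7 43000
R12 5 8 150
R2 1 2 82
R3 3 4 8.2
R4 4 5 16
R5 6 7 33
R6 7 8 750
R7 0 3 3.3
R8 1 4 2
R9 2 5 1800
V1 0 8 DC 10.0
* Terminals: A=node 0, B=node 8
Nodal analysis, taking node 8 as the 0 V reference.
Source V1 fixes V_0 = 10 V.
KCL at each unknown node (sum of currents leaving = 0; resistances in Ω):
  Node 1: (V_1 - 10)/51 + (V_1 - V_2)/82 + (V_1 - V_4)/2 = 0
  Node 2: (V_2 - V_1)/82 + (V_2 - V_5)/1800 = 0
  Node 3: (V_3 - V_4)/8.2 + (V_3 - 10)/3.3 + (V_3 - V_6)/82 = 0
  Node 4: (V_4 - V_3)/8.2 + (V_4 - V_5)/16 + (V_4 - V_1)/2 + (V_4 - V_7)/43000 = 0
  Node 5: (V_5 - V_4)/16 + (V_5 - V_2)/1800 + (V_5 - 0)/150 = 0
  Node 6: (V_6 - V_7)/33 + (V_6 - V_3)/82 = 0
  Node 7: (V_7 - V_6)/33 + (V_7 - 0)/750 + (V_7 - V_4)/43000 = 0
Collecting terms (coefficients in siemens):
  0.5318·V_1 - 0.0122·V_2 - 0.5·V_4 = 0.1961
  0.01275·V_2 - 0.0122·V_1 - 0.0005556·V_5 = 0
  0.4372·V_3 - 0.122·V_4 - 0.0122·V_6 = 3.03
  0.6845·V_4 - 0.5·V_1 - 0.122·V_3 - 0.0625·V_5 - 0.00002326·V_7 = 0
  0.06972·V_5 - 0.0005556·V_2 - 0.0625·V_4 = 0
  0.0425·V_6 - 0.0122·V_3 - 0.0303·V_7 = 0
  0.03166·V_7 - 0.00002326·V_4 - 0.0303·V_6 = 0
Solving these 7 simultaneous equations (Gaussian elimination) gives:
  V_1 = 9.452 V, V_2 = 9.412 V, V_3 = 9.81 V, V_4 = 9.432 V
  V_5 = 8.53 V, V_6 = 8.882 V, V_7 = 8.508 V
The requested potential is V_7 = 8.508 V.

Final answer: V_7 = 8.508 V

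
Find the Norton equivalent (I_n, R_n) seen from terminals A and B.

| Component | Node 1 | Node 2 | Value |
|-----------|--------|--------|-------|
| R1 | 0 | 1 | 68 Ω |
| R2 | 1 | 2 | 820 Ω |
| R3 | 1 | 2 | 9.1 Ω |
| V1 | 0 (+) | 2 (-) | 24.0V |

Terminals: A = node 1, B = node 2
Find the Thévenin equivalent first; then I_n = V_th/R_th and R_n = R_th.
Step 1 — V_th is the open-circuit voltage V_A - V_B (nothing connected across the terminals).
Nodal analysis, taking node 2 as the 0 V reference.
Source V1 fixes V_0 = 24 V.
KCL at each unknown node (sum of currents leaving = 0; resistances in Ω):
  Node 1: (V_1 - 24)/68 + (V_1 - 0)/820 + (V_1 - 0)/9.1 = 0
Collecting terms: 0.1258 × V_1 = 0.3529  =>  V_1 = 2.805 V
V_th = V_1 - V_2 = 2.805 - 0 = 2.805 V
Step 2 — R_th: zero the source — replace V1 by a short circuit (node 2 merges into node 0) — and find the resistance seen between A (node 1) and B (node 0).
Reduce the network between node 1 (A) and node 0 (B) by series/parallel combination:
  Rp1 = R1 ‖ R2 ‖ R3 (parallel, all between nodes 0 and 1) = 1/(1/68 + 1/820 + 1/9.1) = 7.948 Ω
R_th = 7.948 Ω
I_n = V_th/R_th = 2.805/7.948 = 0.3529 A, and R_n = R_th = 7.948 Ω

Final answer: I_n = 0.3529 A, R_n = 7.948 Ω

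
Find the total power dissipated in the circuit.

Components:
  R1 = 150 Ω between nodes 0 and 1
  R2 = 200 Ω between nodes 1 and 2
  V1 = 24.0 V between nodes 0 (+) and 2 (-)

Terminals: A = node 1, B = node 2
Nodal analysis, taking node 2 as the 0 V reference.
Source V1 fixes V_0 = 24 V.
KCL at each unknown node (sum of currents leaving = 0; resistances in Ω):
  Node 1: (V_1 - 24)/150 + (V_1 - 0)/200 = 0
Collecting terms: 0.01167 × V_1 = 0.16  =>  V_1 = 13.71 V
Power in each resistor, P = (ΔV)²/R:
  P_R1 = (24 - 13.71)²/150 = 0.7053 W
  P_R2 = (13.71 - 0)²/200 = 0.9404 W
P_total = P_R1 + P_R2 = 1.646 W

Final answer: 1.646 W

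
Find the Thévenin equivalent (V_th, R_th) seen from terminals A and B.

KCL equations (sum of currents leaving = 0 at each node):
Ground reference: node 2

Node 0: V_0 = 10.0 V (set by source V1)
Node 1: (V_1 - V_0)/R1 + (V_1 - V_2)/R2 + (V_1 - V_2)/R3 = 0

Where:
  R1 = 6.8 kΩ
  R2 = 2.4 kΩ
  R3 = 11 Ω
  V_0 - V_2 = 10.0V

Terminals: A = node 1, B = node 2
Step 1 — V_th is the open-circuit voltage V_A - V_B (nothing connected across the terminals).
Nodal analysis, taking node 2 as the 0 V reference.
Source V1 fixes V_0 = 10 V.
KCL at each unknown node (sum of currents leaving = 0; resistances in Ω):
  Node 1: (V_1 - 10)/6800 + (V_1 - 0)/2400 + (V_1 - 0)/11 = 0
Collecting terms: 0.09147 × V_1 = 0.001471  =>  V_1 = 0.01608 V
V_th = V_1 - V_2 = 0.01608 - 0 = 0.01608 V
Step 2 — R_th: zero the source — replace V1 by a short circuit (node 2 merges into node 0) — and find the resistance seen between A (node 1) and B (node 0).
Reduce the network between node 1 (A) and node 0 (B) by series/parallel combination:
  Rp1 = R1 ‖ R2 ‖ R3 (parallel, all between nodes 0 and 1) = 1/(1/6800 + 1/2400 + 1/11) = 10.93 Ω
R_th = 10.93 Ω

Final answer: V_th = 0.01608 V, R_th = 10.93 Ω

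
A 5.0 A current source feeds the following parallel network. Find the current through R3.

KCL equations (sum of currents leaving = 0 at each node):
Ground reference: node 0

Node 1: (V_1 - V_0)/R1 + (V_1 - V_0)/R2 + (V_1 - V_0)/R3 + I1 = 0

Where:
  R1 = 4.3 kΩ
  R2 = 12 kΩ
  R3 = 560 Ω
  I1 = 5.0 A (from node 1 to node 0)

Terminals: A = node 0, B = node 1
All resistors sit directly between nodes 0 and 1, so they are in parallel and share one voltage V; the full source current 5 A splits among them.
1/R_par = 1/4300 + 1/12000 + 1/560 = 0.002102 S  =>  R_par = 475.8 Ω
V = I × R_par = 5 × 475.8 = 2379 V
I_R3 = V/R3 = 2379/560 = 4.248 A

Final answer: 4.248 A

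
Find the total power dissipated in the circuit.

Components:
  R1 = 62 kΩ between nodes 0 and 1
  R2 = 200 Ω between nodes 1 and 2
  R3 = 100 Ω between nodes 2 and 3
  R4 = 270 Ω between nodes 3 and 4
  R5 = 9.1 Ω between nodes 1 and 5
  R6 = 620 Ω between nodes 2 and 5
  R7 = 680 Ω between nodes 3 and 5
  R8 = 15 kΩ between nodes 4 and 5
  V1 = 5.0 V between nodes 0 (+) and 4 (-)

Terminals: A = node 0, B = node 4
Nodal analysis, taking node 4 as the 0 V reference.
Source V1 fixes V_0 = 5 V.
KCL at each unknown node (sum of currents leaving = 0; resistances in Ω):
  Node 1: (V_1 - 5)/62000 + (V_1 - V_2)/200 + (V_1 - V_5)/9.1 = 0
  Node 2: (V_2 - V_1)/200 + (V_2 - V_3)/100 + (V_2 - V_5)/620 = 0
  Node 3: (V_3 - V_2)/100 + (V_3 - 0)/270 + (V_3 - V_5)/680 = 0
  Node 5: (V_5 - V_1)/9.1 + (V_5 - V_2)/620 + (V_5 - V_3)/680 + (V_5 - 0)/15000 = 0
Collecting terms (coefficients in siemens):
  0.1149·V_1 - 0.005·V_2 - 0.1099·V_5 = 0.00008065
  0.01661·V_2 - 0.005·V_1 - 0.01·V_3 - 0.001613·V_5 = 0
  0.01517·V_3 - 0.01·V_2 - 0.001471·V_5 = 0
  0.113·V_5 - 0.1099·V_1 - 0.001613·V_2 - 0.001471·V_3 = 0
Solving these 4 simultaneous equations (Gaussian elimination) gives:
  V_1 = 0.0354 V, V_2 = 0.02669 V, V_3 = 0.02099 V, V_5 = 0.03507 V
Power in each resistor, P = (ΔV)²/R:
  P_R1 = (5 - 0.0354)²/62000 = 0.0003975 W
  P_R2 = (0.0354 - 0.02669)²/200 = 0.000000379 W
  P_R3 = (0.02669 - 0.02099)²/100 = 0.0000003253 W
  P_R4 = (0.02099 - 0)²/270 = 0.000001632 W
  P_R5 = (0.0354 - 0.03507)²/9.1 = 0.00000001215 W
  P_R6 = (0.02669 - 0.03507)²/620 = 0.0000001131 W
  P_R7 = (0.02099 - 0.03507)²/680 = 0.0000002914 W
  P_R8 = (0 - 0.03507)²/15000 = 0.00000008197 W
P_total = P_R1 + P_R2 + P_R3 + P_R4 + P_R5 + P_R6 + P_R7 + P_R8 = 0.0004004 W

Final answer: 0.0004004 W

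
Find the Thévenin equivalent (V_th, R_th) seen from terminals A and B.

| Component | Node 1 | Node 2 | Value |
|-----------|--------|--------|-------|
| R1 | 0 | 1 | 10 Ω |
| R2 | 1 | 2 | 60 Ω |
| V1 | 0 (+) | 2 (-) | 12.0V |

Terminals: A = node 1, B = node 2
Step 1 — V_th is the open-circuit voltage V_A - V_B (nothing connected across the terminals).
Nodal analysis, taking node 2 as the 0 V reference.
Source V1 fixes V_0 = 12 V.
KCL at each unknown node (sum of currents leaving = 0; resistances in Ω):
  Node 1: (V_1 - 12)/10 + (V_1 - 0)/60 = 0
Collecting terms: 0.1167 × V_1 = 1.2  =>  V_1 = 10.29 V
V_th = V_1 - V_2 = 10.29 - 0 = 10.29 V
Step 2 — R_th: zero the source — replace V1 by a short circuit (node 2 merges into node 0) — and find the resistance seen between A (node 1) and B (node 0).
Reduce the network between node 1 (A) and node 0 (B) by series/parallel combination:
  Rp1 = R1 ‖ R2 (parallel, both between nodes 0 and 1) = 1/(1/10 + 1/60) = 8.571 Ω
R_th = 8.571 Ω

Final answer: V_th = 10.29 V, R_th = 8.571 Ω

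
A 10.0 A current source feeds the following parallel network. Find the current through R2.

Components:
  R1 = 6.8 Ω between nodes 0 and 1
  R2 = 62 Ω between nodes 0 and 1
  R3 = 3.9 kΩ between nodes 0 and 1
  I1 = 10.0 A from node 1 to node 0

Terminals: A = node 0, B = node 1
All resistors sit directly between nodes 0 and 1, so they are in parallel and share one voltage V; the full source current 10 A splits among them.
1/R_par = 1/6.8 + 1/62 + 1/3900 = 0.1634 S  =>  R_par = 6.118 Ω
V = I × R_par = 10 × 6.118 = 61.18 V
I_R2 = V/R2 = 61.18/62 = 0.9868 A

Final answer: 0.9868 A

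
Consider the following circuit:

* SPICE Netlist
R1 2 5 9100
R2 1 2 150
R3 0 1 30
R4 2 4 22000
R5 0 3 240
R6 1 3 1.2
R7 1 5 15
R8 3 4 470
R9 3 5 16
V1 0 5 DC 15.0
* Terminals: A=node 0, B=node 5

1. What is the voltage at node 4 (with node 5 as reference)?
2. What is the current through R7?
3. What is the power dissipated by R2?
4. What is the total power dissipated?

Nodal analysis, taking node 5 as the 0 V reference.
Source V1 fixes V_0 = 15 V.
KCL at each unknown node (sum of currents leaving = 0; resistances in Ω):
  Node 1: (V_1 - V_2)/150 + (V_1 - 15)/30 + (V_1 - V_3)/1.2 + (V_1 - 0)/15 = 0
  Node 2: (V_2 - 0)/9100 + (V_2 - V_1)/150 + (V_2 - V_4)/22000 = 0
  Node 3: (V_3 - 15)/240 + (V_3 - V_1)/1.2 + (V_3 - V_4)/470 + (V_3 - 0)/16 = 0
  Node 4: (V_4 - V_2)/22000 + (V_4 - V_3)/470 = 0
Collecting terms (coefficients in siemens):
  0.94·V_1 - 0.006667·V_2 - 0.8333·V_3 = 0.5
  0.006822·V_2 - 0.006667·V_1 - 0.00004545·V_4 = 0
  0.9021·V_3 - 0.8333·V_1 - 0.002128·V_4 = 0.0625
  0.002173·V_4 - 0.00004545·V_2 - 0.002128·V_3 = 0
Solving these 4 simultaneous equations (Gaussian elimination) gives:
  V_1 = 3.447 V, V_2 = 3.39 V, V_3 = 3.261 V, V_4 = 3.264 V
Part 1:
  Read off the nodal solution: V_4 = 3.264 V
Part 2:
  I_R7 = (V_1 - V_5)/R7 = (3.447 - 0)/15 = 0.2298 A
  Magnitude: I_R7 = 0.2298 A
Part 3:
  I_R2 = (V_1 - V_2)/R2 = (3.447 - 3.39)/150 = 0.0003783 A
  P_R2 = I_R2² × R2 = (0.0003783)² × 150 = 0.00002147 W
Part 4:
  Power in each resistor, P = (ΔV)²/R:
    P_R1 = (3.39 - 0)²/9100 = 0.001263 W
    P_R2 = (3.447 - 3.39)²/150 = 0.00002147 W
    P_R3 = (15 - 3.447)²/30 = 4.449 W
    P_R4 = (3.39 - 3.264)²/22000 = 0.0000007267 W
    P_R5 = (15 - 3.261)²/240 = 0.5742 W
    P_R6 = (3.447 - 3.261)²/1.2 = 0.0288 W
    P_R7 = (3.447 - 0)²/15 = 0.7922 W
    P_R8 = (3.261 - 3.264)²/470 = 0.00000001553 W
    P_R9 = (3.261 - 0)²/16 = 0.6647 W
  P_total = P_R1 + P_R2 + P_R3 + P_R4 + P_R5 + P_R6 + P_R7 + P_R8 + P_R9 = 6.51 W

Final answers:
1. V_4 = 3.264 V
2. I_R7 = 0.2298 A
3. P_R2 = 2.147e-05 W
4. P_total = 6.51 W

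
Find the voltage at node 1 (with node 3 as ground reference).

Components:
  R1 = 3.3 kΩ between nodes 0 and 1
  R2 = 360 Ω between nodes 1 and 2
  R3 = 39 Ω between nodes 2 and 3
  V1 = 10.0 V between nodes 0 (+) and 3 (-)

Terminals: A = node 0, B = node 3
Nodal analysis, taking node 3 as the 0 V reference.
Source V1 fixes V_0 = 10 V.
KCL at each unknown node (sum of currents leaving = 0; resistances in Ω):
  Node 1: (V_1 - 10)/3300 + (V_1 - V_2)/360 = 0
  Node 2: (V_2 - V_1)/360 + (V_2 - 0)/39 = 0
Collecting terms (coefficients in siemens):
  0.003081·V_1 - 0.002778·V_2 = 0.00303
  0.02842·V_2 - 0.002778·V_1 = 0
Determinant D = (0.003081)(0.02842) - (-0.002778)(-0.002778) = 0.00007984
V_1 = [(0.00303)(0.02842) - (-0.002778)(0)]/D = 1.079 V
V_2 = [(0.003081)(0) - (0.00303)(-0.002778)]/D = 0.1054 V
The requested potential is V_1 = 1.079 V.

Final answer: V_1 = 1.079 V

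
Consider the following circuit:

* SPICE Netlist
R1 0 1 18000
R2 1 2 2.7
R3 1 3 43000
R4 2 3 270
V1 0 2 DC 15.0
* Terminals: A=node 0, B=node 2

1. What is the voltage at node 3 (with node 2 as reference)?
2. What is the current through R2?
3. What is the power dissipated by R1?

Nodal analysis, taking node 2 as the 0 V reference.
Source V1 fixes V_0 = 15 V.
KCL at each unknown node (sum of currents leaving = 0; resistances in Ω):
  Node 1: (V_1 - 15)/18000 + (V_1 - 0)/2.7 + (V_1 - V_3)/43000 = 0
  Node 3: (V_3 - V_1)/43000 + (V_3 - 0)/270 = 0
Collecting terms (coefficients in siemens):
  0.3704·V_1 - 0.00002326·V_3 = 0.0008333
  0.003727·V_3 - 0.00002326·V_1 = 0
Determinant D = (0.3704)(0.003727) - (-0.00002326)(-0.00002326) = 0.001381
V_1 = [(0.0008333)(0.003727) - (-0.00002326)(0)]/D = 0.00225 V
V_3 = [(0.3704)(0) - (0.0008333)(-0.00002326)]/D = 0.00001404 V
Part 1:
  Read off the nodal solution: V_3 = 0.00001404 V
Part 2:
  I_R2 = (V_1 - V_2)/R2 = (0.00225 - 0)/2.7 = 0.0008332 A
  Magnitude: I_R2 = 0.0008332 A
Part 3:
  I_R1 = (V_0 - V_1)/R1 = (15 - 0.00225)/18000 = 0.0008332 A
  P_R1 = I_R1² × R1 = (0.0008332)² × 18000 = 0.0125 W

Final answers:
1. V_3 = 1.404e-05 V
2. I_R2 = 0.0008332 A
3. P_R1 = 0.0125 W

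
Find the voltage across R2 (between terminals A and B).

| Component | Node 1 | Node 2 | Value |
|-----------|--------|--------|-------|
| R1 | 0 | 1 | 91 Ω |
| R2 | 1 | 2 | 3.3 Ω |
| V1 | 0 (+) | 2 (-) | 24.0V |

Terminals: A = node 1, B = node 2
R1 and R2 are in series across V1 (node 0 → node 1 → node 2), and the output A–B is taken across R2, so this is a voltage divider.
Series current: I = V1/(R1 + R2) = 24/(91 + 3.3) = 24/94.3 = 0.2545 A
V_R2 = I × R2 = V1 × R2/(R1 + R2) = 24 × 3.3/94.3 = 0.8399 V

Final answer: 0.8399 V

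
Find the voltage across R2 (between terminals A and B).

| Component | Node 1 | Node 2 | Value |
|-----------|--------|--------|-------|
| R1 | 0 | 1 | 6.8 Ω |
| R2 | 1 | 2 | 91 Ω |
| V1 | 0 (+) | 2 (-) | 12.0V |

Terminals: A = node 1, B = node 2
R1 and R2 are in series across V1 (node 0 → node 1 → node 2), and the output A–B is taken across R2, so this is a voltage divider.
Series current: I = V1/(R1 + R2) = 12/(6.8 + 91) = 12/97.8 = 0.1227 A
V_R2 = I × R2 = V1 × R2/(R1 + R2) = 12 × 91/97.8 = 11.17 V

Final answer: 11.17 V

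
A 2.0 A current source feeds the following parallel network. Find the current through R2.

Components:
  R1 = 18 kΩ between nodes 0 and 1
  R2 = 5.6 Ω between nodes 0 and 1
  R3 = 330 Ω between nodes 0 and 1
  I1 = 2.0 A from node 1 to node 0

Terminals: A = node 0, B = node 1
All resistors sit directly between nodes 0 and 1, so they are in parallel and share one voltage V; the full source current 2 A splits among them.
1/R_par = 1/18000 + 1/5.6 + 1/330 = 0.1817 S  =>  R_par = 5.505 Ω
V = I × R_par = 2 × 5.505 = 11.01 V
I_R2 = V/R2 = 11.01/5.6 = 1.966 A

Final answer: 1.966 A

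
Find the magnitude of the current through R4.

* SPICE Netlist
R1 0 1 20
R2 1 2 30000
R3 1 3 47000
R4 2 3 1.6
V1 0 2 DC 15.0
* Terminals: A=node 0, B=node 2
Nodal analysis, taking node 2 as the 0 V reference.
Source V1 fixes V_0 = 15 V.
KCL at each unknown node (sum of currents leaving = 0; resistances in Ω):
  Node 1: (V_1 - 15)/20 + (V_1 - 0)/30000 + (V_1 - V_3)/47000 = 0
  Node 3: (V_3 - V_1)/47000 + (V_3 - 0)/1.6 = 0
Collecting terms (coefficients in siemens):
  0.05005·V_1 - 0.00002128·V_3 = 0.75
  0.625·V_3 - 0.00002128·V_1 = 0
Determinant D = (0.05005)(0.625) - (-0.00002128)(-0.00002128) = 0.03129
V_1 = [(0.75)(0.625) - (-0.00002128)(0)]/D = 14.98 V
V_3 = [(0.05005)(0) - (0.75)(-0.00002128)]/D = 0.0005101 V
I_R4 = (V_2 - V_3)/R4 = (0 - 0.0005101)/1.6 = -0.0003188 A
|I_R4| = 0.0003188 A

Final answer: |I_R4| = 0.0003188 A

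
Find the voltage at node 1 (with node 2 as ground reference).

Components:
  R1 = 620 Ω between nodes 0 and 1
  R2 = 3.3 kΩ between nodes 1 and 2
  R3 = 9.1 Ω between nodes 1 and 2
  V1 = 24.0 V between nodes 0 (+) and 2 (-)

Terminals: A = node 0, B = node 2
Nodal analysis, taking node 2 as the 0 V reference.
Source V1 fixes V_0 = 24 V.
KCL at each unknown node (sum of currents leaving = 0; resistances in Ω):
  Node 1: (V_1 - 24)/620 + (V_1 - 0)/3300 + (V_1 - 0)/9.1 = 0
Collecting terms: 0.1118 × V_1 = 0.03871  =>  V_1 = 0.3462 V
The requested potential is V_1 = 0.3462 V.

Final answer: V_1 = 0.3462 V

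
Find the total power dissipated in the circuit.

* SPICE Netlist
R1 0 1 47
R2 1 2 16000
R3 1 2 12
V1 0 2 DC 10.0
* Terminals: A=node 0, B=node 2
Nodal analysis, taking node 2 as the 0 V reference.
Source V1 fixes V_0 = 10 V.
KCL at each unknown node (sum of currents leaving = 0; resistances in Ω):
  Node 1: (V_1 - 10)/47 + (V_1 - 0)/16000 + (V_1 - 0)/12 = 0
Collecting terms: 0.1047 × V_1 = 0.2128  =>  V_1 = 2.033 V
Power in each resistor, P = (ΔV)²/R:
  P_R1 = (10 - 2.033)²/47 = 1.351 W
  P_R2 = (2.033 - 0)²/16000 = 0.0002582 W
  P_R3 = (2.033 - 0)²/12 = 0.3443 W
P_total = P_R1 + P_R2 + P_R3 = 1.695 W

Final answer: 1.695 W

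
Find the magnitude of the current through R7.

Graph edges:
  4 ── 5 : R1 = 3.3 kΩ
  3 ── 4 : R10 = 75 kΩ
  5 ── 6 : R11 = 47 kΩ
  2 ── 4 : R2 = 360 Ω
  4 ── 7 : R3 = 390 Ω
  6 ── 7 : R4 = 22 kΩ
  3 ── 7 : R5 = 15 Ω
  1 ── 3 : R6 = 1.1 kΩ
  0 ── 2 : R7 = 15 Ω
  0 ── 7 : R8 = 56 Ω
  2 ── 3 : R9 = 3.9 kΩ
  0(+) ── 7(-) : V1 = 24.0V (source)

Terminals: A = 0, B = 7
Nodal analysis, taking node 7 as the 0 V reference.
Source V1 fixes V_0 = 24 V.
KCL at each unknown node (sum of currents leaving = 0; resistances in Ω):
  Node 1: (V_1 - V_3)/1100 = 0
  Node 2: (V_2 - V_4)/360 + (V_2 - 24)/15 + (V_2 - V_3)/3900 = 0
  Node 3: (V_3 - 0)/15 + (V_3 - V_1)/1100 + (V_3 - V_2)/3900 + (V_3 - V_4)/75000 = 0
  Node 4: (V_4 - V_5)/3300 + (V_4 - V_2)/360 + (V_4 - 0)/390 + (V_4 - V_3)/75000 = 0
  Node 5: (V_5 - V_4)/3300 + (V_5 - V_6)/47000 = 0
  Node 6: (V_6 - 0)/22000 + (V_6 - V_5)/47000 = 0
Collecting terms (coefficients in siemens):
  0.0009091·V_1 - 0.0009091·V_3 = 0
  0.0697·V_2 - 0.0002564·V_3 - 0.002778·V_4 = 1.6
  0.06785·V_3 - 0.0009091·V_1 - 0.0002564·V_2 - 0.00001333·V_4 = 0
  0.005658·V_4 - 0.002778·V_2 - 0.00001333·V_3 - 0.000303·V_5 = 0
  0.0003243·V_5 - 0.000303·V_4 - 0.00002128·V_6 = 0
  0.00006673·V_6 - 0.00002128·V_5 = 0
Solving these 6 simultaneous equations (Gaussian elimination) gives:
  V_1 = 0.0922 V, V_2 = 23.44 V, V_3 = 0.0922 V, V_4 = 12.13 V
  V_5 = 11.57 V, V_6 = 3.69 V
I_R7 = (V_0 - V_2)/R7 = (24 - 23.44)/15 = 0.03741 A
|I_R7| = 0.03741 A

Final answer: |I_R7| = 0.03741 A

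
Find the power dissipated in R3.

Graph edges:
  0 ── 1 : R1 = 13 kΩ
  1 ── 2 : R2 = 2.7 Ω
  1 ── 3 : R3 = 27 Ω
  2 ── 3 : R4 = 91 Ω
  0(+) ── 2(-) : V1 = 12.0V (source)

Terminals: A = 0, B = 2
Nodal analysis, taking node 2 as the 0 V reference.
Source V1 fixes V_0 = 12 V.
KCL at each unknown node (sum of currents leaving = 0; resistances in Ω):
  Node 1: (V_1 - 12)/13000 + (V_1 - 0)/2.7 + (V_1 - V_3)/27 = 0
  Node 3: (V_3 - V_1)/27 + (V_3 - 0)/91 = 0
Collecting terms (coefficients in siemens):
  0.4075·V_1 - 0.03704·V_3 = 0.0009231
  0.04803·V_3 - 0.03704·V_1 = 0
Determinant D = (0.4075)(0.04803) - (-0.03704)(-0.03704) = 0.0182
V_1 = [(0.0009231)(0.04803) - (-0.03704)(0)]/D = 0.002436 V
V_3 = [(0.4075)(0) - (0.0009231)(-0.03704)]/D = 0.001879 V
I_R3 = (V_1 - V_3)/R3 = (0.002436 - 0.001879)/27 = 0.00002064 A
P_R3 = I_R3² × R3 = (0.00002064)² × 27 = 0.00000001151 W

Final answer: 1.151e-08 W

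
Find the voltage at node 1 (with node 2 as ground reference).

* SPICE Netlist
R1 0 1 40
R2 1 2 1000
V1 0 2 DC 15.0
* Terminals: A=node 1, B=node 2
Nodal analysis, taking node 2 as the 0 V reference.
Source V1 fixes V_0 = 15 V.
KCL at each unknown node (sum of currents leaving = 0; resistances in Ω):
  Node 1: (V_1 - 15)/40 + (V_1 - 0)/1000 = 0
Collecting terms: 0.026 × V_1 = 0.375  =>  V_1 = 14.42 V
The requested potential is V_1 = 14.42 V.

Final answer: V_1 = 14.42 V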